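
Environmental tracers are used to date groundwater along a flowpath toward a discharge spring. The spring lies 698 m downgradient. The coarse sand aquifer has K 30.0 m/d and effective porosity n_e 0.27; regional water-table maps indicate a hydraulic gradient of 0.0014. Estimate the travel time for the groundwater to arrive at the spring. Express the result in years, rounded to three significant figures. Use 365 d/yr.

12.3 years

Specific discharge q = 30.0 × 0.0014 = 0.04200 m/d
v_s = q/n_e = 0.04200/0.27 = 0.1556 m/d
t = L / v = 698 / 0.1556 = 4487 d
   = 4487 / 365 = 12.3 yr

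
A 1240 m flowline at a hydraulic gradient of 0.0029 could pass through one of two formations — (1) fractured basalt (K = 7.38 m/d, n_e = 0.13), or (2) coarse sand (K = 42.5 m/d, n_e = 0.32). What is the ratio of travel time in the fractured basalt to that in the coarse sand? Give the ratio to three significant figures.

Unit 1 (fractured basalt): v = 7.38×0.0029/0.13 = 0.1646 m/d, t = 1240/0.1646 = 7532 d
Unit 2 (coarse sand): v = 42.5×0.0029/0.32 = 0.3852 m/d, t = 1240/0.3852 = 3219 d
t(fractured basalt) / t(coarse sand) = 7532/3219 = 2.34

2.34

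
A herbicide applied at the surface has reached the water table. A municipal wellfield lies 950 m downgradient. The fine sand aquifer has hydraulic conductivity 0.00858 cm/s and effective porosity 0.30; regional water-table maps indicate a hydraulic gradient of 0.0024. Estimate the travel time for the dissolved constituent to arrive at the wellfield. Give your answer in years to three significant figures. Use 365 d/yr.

43.9 years

K = 0.00858 cm/s × 864 = 7.413 m/d
Specific discharge q = 7.413 × 0.0024 = 0.01779 m/d
v = Ki/n = 7.413·0.0024/0.30 = 0.05930 m/d
t = L / v = 950 / 0.05930 = 16020 d
   = 16020 / 365 = 43.9 yr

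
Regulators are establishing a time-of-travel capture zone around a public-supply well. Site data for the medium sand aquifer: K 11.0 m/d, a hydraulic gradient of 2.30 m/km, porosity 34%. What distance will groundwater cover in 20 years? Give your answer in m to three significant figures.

543 m

q = Ki = 11.0 × 0.0023 = 0.02530 m/d
v = Ki/n = 11.0·0.0023/0.34 = 0.07441 m/d
T = 20 yr × 365 = 7300 d
L = v × T = 0.07441 × 7300 = 543.2 m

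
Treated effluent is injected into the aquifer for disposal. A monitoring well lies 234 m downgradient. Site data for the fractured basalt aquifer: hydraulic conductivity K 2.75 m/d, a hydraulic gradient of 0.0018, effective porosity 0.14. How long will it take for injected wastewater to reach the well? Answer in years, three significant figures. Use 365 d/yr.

q = Ki = 2.75 × 0.0018 = 0.004950 m/d
Seepage velocity v = q / n = 0.004950 / 0.14 = 0.03536 m/d
t = L / v = 234 / 0.03536 = 6618 d
   = 6618 / 365 = 18.1 yr

18.1 years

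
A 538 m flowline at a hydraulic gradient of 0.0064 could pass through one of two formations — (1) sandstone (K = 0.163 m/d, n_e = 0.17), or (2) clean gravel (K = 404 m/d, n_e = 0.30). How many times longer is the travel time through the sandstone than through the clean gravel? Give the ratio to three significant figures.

Unit 1 (sandstone): v = 0.163×0.0064/0.17 = 0.006136 m/d, t = 538/0.006136 = 87670 d
Unit 2 (clean gravel): v = 404×0.0064/0.30 = 8.619 m/d, t = 538/8.619 = 62.42 d
t(sandstone) / t(clean gravel) = 87670/62.42 = 1400

1400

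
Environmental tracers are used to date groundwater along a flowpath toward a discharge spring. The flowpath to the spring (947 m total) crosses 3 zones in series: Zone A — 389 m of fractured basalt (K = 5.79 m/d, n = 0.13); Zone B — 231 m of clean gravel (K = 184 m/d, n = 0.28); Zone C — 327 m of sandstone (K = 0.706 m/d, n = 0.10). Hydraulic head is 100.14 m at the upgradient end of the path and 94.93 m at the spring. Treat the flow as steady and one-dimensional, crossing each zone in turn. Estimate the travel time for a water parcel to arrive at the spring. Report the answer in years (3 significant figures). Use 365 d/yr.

Total head drop ΔH = 100.14 − 94.93 = 5.21 m
Steady 1-D flow in series ⇒ the Darcy flux q is identical in every zone and the zone head losses add (resistances L/K in series).
Σ(L/K) = 389/5.79 + 231/184 + 327/0.706 = 67.18 + 1.255 + 463.2 = 531.6 d
q = ΔH / Σ(L/K) = 5.21 / 531.6 = 0.009800 m/d (same in every zone)
Zone A: v = q/n = 0.009800/0.13 = 0.07539 m/d → t_A = 389/0.07539 = 5160 d
Zone B: v = q/n = 0.009800/0.28 = 0.03500 m/d → t_B = 231/0.03500 = 6600 d
Zone C: v = q/n = 0.009800/0.10 = 0.09800 m/d → t_C = 327/0.09800 = 3337 d
Total t = 5160 + 6600 + 3337 = 15100 d
   = 15100 / 365 = 41.4 yr

41.4 years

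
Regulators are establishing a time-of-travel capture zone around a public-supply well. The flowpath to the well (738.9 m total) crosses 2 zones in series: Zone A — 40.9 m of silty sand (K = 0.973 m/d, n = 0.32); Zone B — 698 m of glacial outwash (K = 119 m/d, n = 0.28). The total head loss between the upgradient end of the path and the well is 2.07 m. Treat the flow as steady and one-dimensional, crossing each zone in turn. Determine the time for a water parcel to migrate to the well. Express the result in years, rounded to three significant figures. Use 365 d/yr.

Steady 1-D flow in series ⇒ the Darcy flux q is identical in every zone and the zone head losses add (resistances L/K in series).
Σ(L/K) = 40.9/0.973 + 698/119 = 42.03 + 5.866 = 47.90 d
q = ΔH / Σ(L/K) = 2.07 / 47.90 = 0.04321 m/d (same in every zone)
Zone A: v = q/n = 0.04321/0.32 = 0.1350 m/d → t_A = 40.9/0.1350 = 302.9 d
Zone B: v = q/n = 0.04321/0.28 = 0.1543 m/d → t_B = 698/0.1543 = 4523 d
Total t = 302.9 + 4523 = 4825 d
   = 4825 / 365 = 13.2 yr

13.2 years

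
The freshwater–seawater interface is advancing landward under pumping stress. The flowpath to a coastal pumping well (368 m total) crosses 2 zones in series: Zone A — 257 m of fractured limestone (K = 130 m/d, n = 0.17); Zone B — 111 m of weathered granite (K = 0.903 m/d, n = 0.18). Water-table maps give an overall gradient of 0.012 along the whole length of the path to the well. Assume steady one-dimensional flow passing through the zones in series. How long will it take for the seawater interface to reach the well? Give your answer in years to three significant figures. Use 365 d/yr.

4.93 years

Continuity: the same q passes through each zone, so ΔH = q·Σ(L_j/K_j) — the zones act as resistances in series.
Σ(L/K) = 257/130 + 111/0.903 = 1.977 + 122.9 = 124.9 d
K_eq = L_total / Σ(L/K) = 368 / 124.9 = 2.946 m/d
q = K_eq · i = 2.946 × 0.012 = 0.03536 m/d (same in every zone)
Zone A: v = q/n = 0.03536/0.17 = 0.2080 m/d → t_A = 257/0.2080 = 1236 d
Zone B: v = q/n = 0.03536/0.18 = 0.1964 m/d → t_B = 111/0.1964 = 565.1 d
Total t = 1236 + 565.1 = 1801 d
   = 1801 / 365 = 4.93 yr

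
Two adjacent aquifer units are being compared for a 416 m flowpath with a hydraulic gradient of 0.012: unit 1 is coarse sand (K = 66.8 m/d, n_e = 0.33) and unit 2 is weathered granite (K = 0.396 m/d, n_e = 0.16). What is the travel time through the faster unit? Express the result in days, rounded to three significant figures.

Unit 1 (coarse sand): v = 66.8×0.012/0.33 = 2.429 m/d, t = 416/2.429 = 171.3 d
Unit 2 (weathered granite): v = 0.396×0.012/0.16 = 0.02970 m/d, t = 416/0.02970 = 14010 d
Faster unit: t = 171 d

171 days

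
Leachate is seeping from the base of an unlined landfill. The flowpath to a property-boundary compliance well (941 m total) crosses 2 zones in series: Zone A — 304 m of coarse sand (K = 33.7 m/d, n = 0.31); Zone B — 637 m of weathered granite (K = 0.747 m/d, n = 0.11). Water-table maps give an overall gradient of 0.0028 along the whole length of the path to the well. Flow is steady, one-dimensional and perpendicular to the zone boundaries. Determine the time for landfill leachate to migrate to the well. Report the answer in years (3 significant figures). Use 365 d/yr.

Continuity: the same q passes through each zone, so ΔH = q·Σ(L_j/K_j) — the zones act as resistances in series.
Σ(L/K) = 304/33.7 + 637/0.747 = 9.021 + 852.7 = 861.8 d
K_eq = L_total / Σ(L/K) = 941 / 861.8 = 1.092 m/d
q = K_eq · i = 1.092 × 0.0028 = 0.003057 m/d (same in every zone)
Zone A: v = q/n = 0.003057/0.31 = 0.009863 m/d → t_A = 304/0.009863 = 30820 d
Zone B: v = q/n = 0.003057/0.11 = 0.02779 m/d → t_B = 637/0.02779 = 22920 d
Total t = 30820 + 22920 = 53740 d
   = 53740 / 365 = 147 yr

147 years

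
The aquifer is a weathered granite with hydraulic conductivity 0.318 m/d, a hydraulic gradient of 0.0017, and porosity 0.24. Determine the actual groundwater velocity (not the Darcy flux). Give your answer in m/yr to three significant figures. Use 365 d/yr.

q = Ki = 0.318 × 0.0017 = 5.406e-4 m/d
v_s = q/n_e = 5.406e-4/0.24 = 0.002253 m/d
   = 0.002253 × 365 = 0.822 m/yr

0.822 m/yr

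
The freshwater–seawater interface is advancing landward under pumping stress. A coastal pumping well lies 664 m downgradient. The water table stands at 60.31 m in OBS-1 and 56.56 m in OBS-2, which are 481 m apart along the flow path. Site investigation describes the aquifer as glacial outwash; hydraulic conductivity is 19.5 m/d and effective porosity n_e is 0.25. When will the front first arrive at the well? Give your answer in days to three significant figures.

1090 days

Hydraulic gradient i = (60.31 − 56.56) / 481 = 3.75 / 481 = 0.007796
Specific discharge q = 19.5 × 0.007796 = 0.1520 m/d
v = Ki/n = 19.5·0.007796/0.25 = 0.6081 m/d
t = L / v = 664 / 0.6081 = 1092 d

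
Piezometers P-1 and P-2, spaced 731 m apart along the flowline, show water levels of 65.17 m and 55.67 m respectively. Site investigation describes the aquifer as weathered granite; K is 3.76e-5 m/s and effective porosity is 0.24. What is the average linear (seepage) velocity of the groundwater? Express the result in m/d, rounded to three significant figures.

0.176 m/d

Hydraulic gradient i = (65.17 − 55.67) / 731 = 9.50 / 731 = 0.01300
K = 3.76e-5 m/s × 86400 s/d = 3.249 m/d
q = Ki = 3.249 × 0.01300 = 0.04222 m/d
Seepage velocity v = q / n = 0.04222 / 0.24 = 0.1759 m/d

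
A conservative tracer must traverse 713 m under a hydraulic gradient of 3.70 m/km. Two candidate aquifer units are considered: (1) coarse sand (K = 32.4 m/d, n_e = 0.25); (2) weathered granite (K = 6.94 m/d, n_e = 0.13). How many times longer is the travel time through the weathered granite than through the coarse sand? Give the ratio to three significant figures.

2.43

Unit 1 (coarse sand): v = 32.4×0.0037/0.25 = 0.4795 m/d, t = 713/0.4795 = 1487 d
Unit 2 (weathered granite): v = 6.94×0.0037/0.13 = 0.1975 m/d, t = 713/0.1975 = 3610 d
t(weathered granite) / t(coarse sand) = 3610/1487 = 2.43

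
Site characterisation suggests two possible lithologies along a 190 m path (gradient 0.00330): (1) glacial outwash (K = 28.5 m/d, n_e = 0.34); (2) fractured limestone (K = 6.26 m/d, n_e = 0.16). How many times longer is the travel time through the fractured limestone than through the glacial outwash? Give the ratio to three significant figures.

Unit 1 (glacial outwash): v = 28.5×0.0033/0.34 = 0.2766 m/d, t = 190/0.2766 = 686.9 d
Unit 2 (fractured limestone): v = 6.26×0.0033/0.16 = 0.1291 m/d, t = 190/0.1291 = 1472 d
t(fractured limestone) / t(glacial outwash) = 1472/686.9 = 2.14

2.14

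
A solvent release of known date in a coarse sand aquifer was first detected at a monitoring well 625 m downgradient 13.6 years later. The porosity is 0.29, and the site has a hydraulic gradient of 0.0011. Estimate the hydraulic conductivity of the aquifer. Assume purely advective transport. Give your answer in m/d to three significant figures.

t = 13.6 years = 4964 d
v = L / t = 625 / 4964 = 0.1259 m/d
K = v · n / i = 0.1259 × 0.29 / 0.0011 = 33.2 m/d

33.2 m/d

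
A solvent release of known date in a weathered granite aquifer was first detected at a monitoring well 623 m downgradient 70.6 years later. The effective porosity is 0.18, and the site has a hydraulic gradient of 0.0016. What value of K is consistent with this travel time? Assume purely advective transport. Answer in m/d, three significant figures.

2.72 m/d

t = 70.6 years = 25770 d
v = L / t = 623 / 25770 = 0.02418 m/d
K = v · n / i = 0.02418 × 0.18 / 0.0016 = 2.72 m/d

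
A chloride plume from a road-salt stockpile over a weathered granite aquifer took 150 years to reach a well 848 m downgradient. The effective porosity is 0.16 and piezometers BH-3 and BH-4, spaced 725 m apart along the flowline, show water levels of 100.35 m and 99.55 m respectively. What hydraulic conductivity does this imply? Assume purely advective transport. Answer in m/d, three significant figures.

Hydraulic gradient i = (100.35 − 99.55) / 725 = 0.80 / 725 = 0.001103
t = 150 years = 54750 d
v = L / t = 848 / 54750 = 0.01549 m/d
K = v · n / i = 0.01549 × 0.16 / 0.001103 = 2.25 m/d

2.25 m/d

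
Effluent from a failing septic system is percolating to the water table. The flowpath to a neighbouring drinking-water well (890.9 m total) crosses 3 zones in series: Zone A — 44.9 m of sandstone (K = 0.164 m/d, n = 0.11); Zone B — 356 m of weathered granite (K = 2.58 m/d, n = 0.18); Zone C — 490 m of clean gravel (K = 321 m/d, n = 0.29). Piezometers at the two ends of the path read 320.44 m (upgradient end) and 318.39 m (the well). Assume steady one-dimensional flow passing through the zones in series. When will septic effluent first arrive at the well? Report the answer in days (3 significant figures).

Total head drop ΔH = 320.44 − 318.39 = 2.05 m
Continuity: the same q passes through each zone, so ΔH = q·Σ(L_j/K_j) — the zones act as resistances in series.
Σ(L/K) = 44.9/0.164 + 356/2.58 + 490/321 = 273.8 + 138.0 + 1.526 = 413.3 d
q = ΔH / Σ(L/K) = 2.05 / 413.3 = 0.004960 m/d (same in every zone)
Zone A: v = q/n = 0.004960/0.11 = 0.04509 m/d → t_A = 44.9/0.04509 = 995.7 d
Zone B: v = q/n = 0.004960/0.18 = 0.02756 m/d → t_B = 356/0.02756 = 12920 d
Zone C: v = q/n = 0.004960/0.29 = 0.01710 m/d → t_C = 490/0.01710 = 28650 d
Total t = 995.7 + 12920 + 28650 = 42560 d

42600 days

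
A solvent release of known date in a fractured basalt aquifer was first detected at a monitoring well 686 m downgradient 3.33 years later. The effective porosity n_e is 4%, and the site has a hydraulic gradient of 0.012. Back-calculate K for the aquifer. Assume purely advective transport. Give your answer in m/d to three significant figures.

t = 3.33 years = 1215 d
v = L / t = 686 / 1215 = 0.5644 m/d
K = v · n / i = 0.5644 × 0.04 / 0.012 = 1.88 m/d

1.88 m/d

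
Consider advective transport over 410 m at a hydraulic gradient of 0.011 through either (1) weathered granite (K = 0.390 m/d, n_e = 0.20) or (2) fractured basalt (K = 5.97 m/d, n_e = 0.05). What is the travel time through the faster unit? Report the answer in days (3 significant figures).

312 days

Unit 1 (weathered granite): v = 0.390×0.011/0.20 = 0.02145 m/d, t = 410/0.02145 = 19110 d
Unit 2 (fractured basalt): v = 5.97×0.011/0.05 = 1.313 m/d, t = 410/1.313 = 312.2 d
Faster unit: t = 312 d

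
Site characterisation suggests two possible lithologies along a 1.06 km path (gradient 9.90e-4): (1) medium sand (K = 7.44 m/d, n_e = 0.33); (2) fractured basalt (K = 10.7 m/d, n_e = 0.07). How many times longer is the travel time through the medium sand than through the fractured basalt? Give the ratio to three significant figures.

Unit 1 (medium sand): v = 7.44×9.9e-4/0.33 = 0.02232 m/d, t = 1060/0.02232 = 47490 d
Unit 2 (fractured basalt): v = 10.7×9.9e-4/0.07 = 0.1513 m/d, t = 1060/0.1513 = 7005 d
t(medium sand) / t(fractured basalt) = 47490/7005 = 6.78

6.78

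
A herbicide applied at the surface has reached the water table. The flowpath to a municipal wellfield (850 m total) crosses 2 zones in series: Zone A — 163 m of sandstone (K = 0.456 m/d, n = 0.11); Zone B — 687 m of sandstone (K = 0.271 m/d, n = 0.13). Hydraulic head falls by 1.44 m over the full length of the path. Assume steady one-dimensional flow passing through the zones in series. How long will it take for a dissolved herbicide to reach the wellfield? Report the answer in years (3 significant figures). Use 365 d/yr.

590 years

Steady 1-D flow in series ⇒ the Darcy flux q is identical in every zone and the zone head losses add (resistances L/K in series).
Σ(L/K) = 163/0.456 + 687/0.271 = 357.5 + 2535 = 2893 d
q = ΔH / Σ(L/K) = 1.44 / 2893 = 4.978e-4 m/d (same in every zone)
Zone A: v = q/n = 4.978e-4/0.11 = 0.004526 m/d → t_A = 163/0.004526 = 36020 d
Zone B: v = q/n = 4.978e-4/0.13 = 0.003830 m/d → t_B = 687/0.003830 = 179400 d
Total t = 36020 + 179400 = 215400 d
   = 215400 / 365 = 590 yr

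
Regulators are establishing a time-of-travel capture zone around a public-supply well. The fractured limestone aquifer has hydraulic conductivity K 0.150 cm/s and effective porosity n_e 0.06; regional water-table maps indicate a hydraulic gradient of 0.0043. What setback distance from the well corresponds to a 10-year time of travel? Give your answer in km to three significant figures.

33.9 km

K = 0.150 cm/s × 864 = 129.6 m/d
q = Ki = 129.6 × 0.0043 = 0.5573 m/d
Seepage velocity v = q / n = 0.5573 / 0.06 = 9.288 m/d
T = 10 yr × 365 = 3650 d
L = v × T = 9.288 × 3650 = 33900 m
   = 33.9 km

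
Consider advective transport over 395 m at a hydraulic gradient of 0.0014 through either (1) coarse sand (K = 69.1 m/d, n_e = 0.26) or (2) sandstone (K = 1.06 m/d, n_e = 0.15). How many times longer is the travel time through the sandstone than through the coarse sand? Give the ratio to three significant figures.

37.6

Unit 1 (coarse sand): v = 69.1×0.0014/0.26 = 0.3721 m/d, t = 395/0.3721 = 1062 d
Unit 2 (sandstone): v = 1.06×0.0014/0.15 = 0.009893 m/d, t = 395/0.009893 = 39930 d
t(sandstone) / t(coarse sand) = 39930/1062 = 37.6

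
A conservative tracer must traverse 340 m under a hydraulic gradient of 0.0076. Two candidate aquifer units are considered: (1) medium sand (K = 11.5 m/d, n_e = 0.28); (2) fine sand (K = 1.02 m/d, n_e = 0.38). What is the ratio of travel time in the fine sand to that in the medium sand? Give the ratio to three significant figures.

15.3

Unit 1 (medium sand): v = 11.5×0.0076/0.28 = 0.3121 m/d, t = 340/0.3121 = 1089 d
Unit 2 (fine sand): v = 1.02×0.0076/0.38 = 0.02040 m/d, t = 340/0.02040 = 16670 d
t(fine sand) / t(medium sand) = 16670/1089 = 15.3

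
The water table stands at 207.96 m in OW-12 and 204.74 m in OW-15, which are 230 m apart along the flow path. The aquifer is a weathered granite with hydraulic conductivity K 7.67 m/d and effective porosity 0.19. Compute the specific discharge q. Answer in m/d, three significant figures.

Hydraulic gradient i = (207.96 − 204.74) / 230 = 3.22 / 230 = 0.01400
Darcy flux q = K·i = 7.67 × 0.01400 = 0.1074 m/d

0.107 m/d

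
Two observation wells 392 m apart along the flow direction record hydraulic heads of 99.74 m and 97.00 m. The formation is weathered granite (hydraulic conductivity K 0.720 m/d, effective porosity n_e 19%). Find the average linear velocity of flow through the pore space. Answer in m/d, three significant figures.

Hydraulic gradient i = (99.74 − 97.00) / 392 = 2.74 / 392 = 0.006990
q = Ki = 0.720 × 0.006990 = 0.005033 m/d
v_s = q/n_e = 0.005033/0.19 = 0.02649 m/d

0.0265 m/d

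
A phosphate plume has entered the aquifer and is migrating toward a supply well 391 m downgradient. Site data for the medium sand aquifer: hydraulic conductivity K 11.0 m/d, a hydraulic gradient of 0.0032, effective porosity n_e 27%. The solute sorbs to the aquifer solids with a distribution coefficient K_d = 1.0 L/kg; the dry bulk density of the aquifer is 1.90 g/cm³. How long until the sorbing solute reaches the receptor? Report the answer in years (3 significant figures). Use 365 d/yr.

66.0 years

Specific discharge q = 11.0 × 0.0032 = 0.03520 m/d
Seepage velocity v = q / n = 0.03520 / 0.27 = 0.1304 m/d
Retardation R = 1 + ρ_b·K_d/n = 1 + 1.90×1.0/0.27 = 8.037
Contaminant velocity v_c = v/R = 0.1304/8.037 = 0.01622 m/d
t = L/v_c = 391/0.01622 = 24100 d
   = 24100/365 = 66.0 yr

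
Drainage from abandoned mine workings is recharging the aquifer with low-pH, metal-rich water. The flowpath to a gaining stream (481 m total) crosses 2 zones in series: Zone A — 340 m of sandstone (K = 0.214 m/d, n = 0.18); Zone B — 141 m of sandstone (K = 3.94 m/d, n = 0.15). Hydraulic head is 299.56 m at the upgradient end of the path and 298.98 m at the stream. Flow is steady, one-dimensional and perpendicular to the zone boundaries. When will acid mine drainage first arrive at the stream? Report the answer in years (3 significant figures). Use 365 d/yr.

632 years

Total head drop ΔH = 299.56 − 298.98 = 0.58 m
Continuity: the same q passes through each zone, so ΔH = q·Σ(L_j/K_j) — the zones act as resistances in series.
Σ(L/K) = 340/0.214 + 141/3.94 = 1589 + 35.79 = 1625 d
q = ΔH / Σ(L/K) = 0.58 / 1625 = 3.570e-4 m/d (same in every zone)
Zone A: v = q/n = 3.570e-4/0.18 = 0.001983 m/d → t_A = 340/0.001983 = 171400 d
Zone B: v = q/n = 3.570e-4/0.15 = 0.002380 m/d → t_B = 141/0.002380 = 59240 d
Total t = 171400 + 59240 = 230700 d
   = 230700 / 365 = 632 yr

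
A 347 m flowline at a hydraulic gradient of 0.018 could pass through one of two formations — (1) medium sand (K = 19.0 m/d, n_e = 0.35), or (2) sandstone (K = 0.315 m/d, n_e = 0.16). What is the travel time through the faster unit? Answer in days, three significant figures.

355 days

Unit 1 (medium sand): v = 19.0×0.018/0.35 = 0.9771 m/d, t = 347/0.9771 = 355.1 d
Unit 2 (sandstone): v = 0.315×0.018/0.16 = 0.03544 m/d, t = 347/0.03544 = 9792 d
Faster unit: t = 355 d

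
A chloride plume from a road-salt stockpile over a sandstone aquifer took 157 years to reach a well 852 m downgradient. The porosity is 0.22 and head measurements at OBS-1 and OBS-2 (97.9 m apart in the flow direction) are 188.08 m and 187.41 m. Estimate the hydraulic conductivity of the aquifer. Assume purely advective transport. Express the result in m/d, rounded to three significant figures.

0.478 m/d

Hydraulic gradient i = (188.08 − 187.41) / 97.9 = 0.67 / 97.9 = 0.006844
t = 157 years = 57310 d
v = L / t = 852 / 57310 = 0.01487 m/d
K = v · n / i = 0.01487 × 0.22 / 0.006844 = 0.478 m/d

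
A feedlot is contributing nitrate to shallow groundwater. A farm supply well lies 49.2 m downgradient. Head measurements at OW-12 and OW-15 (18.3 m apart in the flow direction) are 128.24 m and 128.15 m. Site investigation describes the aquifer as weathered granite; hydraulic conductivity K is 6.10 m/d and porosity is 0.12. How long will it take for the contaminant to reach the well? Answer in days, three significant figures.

Hydraulic gradient i = (128.24 − 128.15) / 18.3 = 0.09 / 18.3 = 0.004918
Specific discharge q = 6.10 × 0.004918 = 0.03000 m/d
v_s = q/n_e = 0.03000/0.12 = 0.2500 m/d
t = L / v = 49.2 / 0.2500 = 196.8 d

197 days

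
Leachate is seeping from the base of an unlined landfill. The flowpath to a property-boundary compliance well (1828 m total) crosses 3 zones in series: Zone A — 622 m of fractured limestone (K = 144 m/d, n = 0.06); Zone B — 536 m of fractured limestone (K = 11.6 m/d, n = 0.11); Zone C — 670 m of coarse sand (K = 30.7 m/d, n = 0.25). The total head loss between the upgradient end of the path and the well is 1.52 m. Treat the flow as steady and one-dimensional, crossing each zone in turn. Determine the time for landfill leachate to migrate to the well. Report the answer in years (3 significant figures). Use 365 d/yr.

Continuity: the same q passes through each zone, so ΔH = q·Σ(L_j/K_j) — the zones act as resistances in series.
Σ(L/K) = 622/144 + 536/11.6 + 670/30.7 = 4.319 + 46.21 + 21.82 = 72.35 d
q = ΔH / Σ(L/K) = 1.52 / 72.35 = 0.02101 m/d (same in every zone)
Zone A: v = q/n = 0.02101/0.06 = 0.3501 m/d → t_A = 622/0.3501 = 1776 d
Zone B: v = q/n = 0.02101/0.11 = 0.1910 m/d → t_B = 536/0.1910 = 2806 d
Zone C: v = q/n = 0.02101/0.25 = 0.08404 m/d → t_C = 670/0.08404 = 7973 d
Total t = 1776 + 2806 + 7973 = 12560 d
   = 12560 / 365 = 34.4 yr

34.4 years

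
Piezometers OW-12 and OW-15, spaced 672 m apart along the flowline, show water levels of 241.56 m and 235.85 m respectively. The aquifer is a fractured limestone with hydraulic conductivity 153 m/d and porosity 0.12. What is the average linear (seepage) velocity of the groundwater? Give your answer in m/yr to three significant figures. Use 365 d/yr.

Hydraulic gradient i = (241.56 − 235.85) / 672 = 5.71 / 672 = 0.008497
Darcy flux q = K·i = 153 × 0.008497 = 1.300 m/d
v_s = q/n_e = 1.300/0.12 = 10.83 m/d
   = 10.83 × 365 = 3950 m/yr

3950 m/yr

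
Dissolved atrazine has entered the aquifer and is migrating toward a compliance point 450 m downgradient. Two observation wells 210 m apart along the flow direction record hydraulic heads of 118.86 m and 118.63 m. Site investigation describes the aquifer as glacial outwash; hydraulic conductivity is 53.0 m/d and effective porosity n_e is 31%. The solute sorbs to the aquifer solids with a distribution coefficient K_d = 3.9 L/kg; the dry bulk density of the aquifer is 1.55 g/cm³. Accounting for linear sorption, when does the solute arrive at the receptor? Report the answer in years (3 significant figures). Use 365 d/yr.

Hydraulic gradient i = (118.86 − 118.63) / 210 = 0.23 / 210 = 0.001095
Specific discharge q = 53.0 × 0.001095 = 0.05805 m/d
v_s = q/n_e = 0.05805/0.31 = 0.1873 m/d
Retardation R = 1 + ρ_b·K_d/n = 1 + 1.55×3.9/0.31 = 20.50
Contaminant velocity v_c = v/R = 0.1873/20.50 = 0.009134 m/d
t = L/v_c = 450/0.009134 = 49270 d
   = 49270/365 = 135 yr

135 years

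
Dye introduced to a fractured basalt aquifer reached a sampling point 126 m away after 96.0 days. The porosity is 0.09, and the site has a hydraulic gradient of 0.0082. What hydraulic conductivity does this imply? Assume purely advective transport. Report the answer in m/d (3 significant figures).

14.4 m/d

v = L / t = 126 / 96.0 = 1.313 m/d
K = v · n / i = 1.313 × 0.09 / 0.0082 = 14.4 m/d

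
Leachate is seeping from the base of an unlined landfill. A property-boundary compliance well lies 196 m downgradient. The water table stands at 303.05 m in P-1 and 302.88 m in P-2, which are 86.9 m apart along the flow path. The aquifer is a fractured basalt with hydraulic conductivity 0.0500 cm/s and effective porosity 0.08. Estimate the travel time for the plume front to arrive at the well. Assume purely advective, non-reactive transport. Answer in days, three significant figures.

186 days

Hydraulic gradient i = (303.05 − 302.88) / 86.9 = 0.17 / 86.9 = 0.001956
K = 0.0500 cm/s × 864 = 43.20 m/d
q = Ki = 43.20 × 0.001956 = 0.08451 m/d
Seepage velocity v = q / n = 0.08451 / 0.08 = 1.056 m/d
t = L / v = 196 / 1.056 = 185.5 d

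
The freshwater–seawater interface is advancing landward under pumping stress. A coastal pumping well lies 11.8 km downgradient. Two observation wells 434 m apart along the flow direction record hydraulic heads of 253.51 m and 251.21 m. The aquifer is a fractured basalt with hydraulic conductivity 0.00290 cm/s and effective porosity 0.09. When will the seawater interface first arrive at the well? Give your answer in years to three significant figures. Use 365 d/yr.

219 years

Hydraulic gradient i = (253.51 − 251.21) / 434 = 2.30 / 434 = 0.005300
K = 0.00290 cm/s × 864 = 2.506 m/d
q = Ki = 2.506 × 0.005300 = 0.01328 m/d
Seepage velocity v = q / n = 0.01328 / 0.09 = 0.1475 m/d
L = 11.8 km = 11800 m
t = L / v = 11800 / 0.1475 = 79980 d
   = 79980 / 365 = 219 yr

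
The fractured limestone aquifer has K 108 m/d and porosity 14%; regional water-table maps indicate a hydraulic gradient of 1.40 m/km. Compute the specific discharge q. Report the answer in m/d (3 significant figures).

q = Ki = 108 × 0.0014 = 0.1512 m/d

0.151 m/d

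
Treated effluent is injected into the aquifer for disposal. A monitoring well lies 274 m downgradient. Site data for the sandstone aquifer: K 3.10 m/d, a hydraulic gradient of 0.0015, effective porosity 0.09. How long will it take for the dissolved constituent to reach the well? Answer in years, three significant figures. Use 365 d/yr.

14.5 years

Darcy flux q = K·i = 3.10 × 0.0015 = 0.004650 m/d
Seepage velocity v = q / n = 0.004650 / 0.09 = 0.05167 m/d
t = L / v = 274 / 0.05167 = 5303 d
   = 5303 / 365 = 14.5 yr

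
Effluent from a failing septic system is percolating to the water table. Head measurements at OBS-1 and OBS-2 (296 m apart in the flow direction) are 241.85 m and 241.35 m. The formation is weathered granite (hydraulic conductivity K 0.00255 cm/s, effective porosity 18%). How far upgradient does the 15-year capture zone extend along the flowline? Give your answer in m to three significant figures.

Hydraulic gradient i = (241.85 − 241.35) / 296 = 0.50 / 296 = 0.001689
K = 0.00255 cm/s × 864 = 2.203 m/d
q = Ki = 2.203 × 0.001689 = 0.003722 m/d
v_s = q/n_e = 0.003722/0.18 = 0.02068 m/d
T = 15 yr × 365 = 5475 d
L = v × T = 0.02068 × 5475 = 113.2 m

113 m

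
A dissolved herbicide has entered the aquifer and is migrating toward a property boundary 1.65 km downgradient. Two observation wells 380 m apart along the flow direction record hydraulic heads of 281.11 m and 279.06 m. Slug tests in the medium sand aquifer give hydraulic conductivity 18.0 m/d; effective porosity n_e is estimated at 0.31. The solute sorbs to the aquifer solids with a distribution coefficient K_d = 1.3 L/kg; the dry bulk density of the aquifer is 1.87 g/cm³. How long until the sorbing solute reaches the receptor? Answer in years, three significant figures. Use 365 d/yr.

Hydraulic gradient i = (281.11 − 279.06) / 380 = 2.05 / 380 = 0.005395
Specific discharge q = 18.0 × 0.005395 = 0.09711 m/d
v_s = q/n_e = 0.09711/0.31 = 0.3132 m/d
Retardation R = 1 + ρ_b·K_d/n = 1 + 1.87×1.3/0.31 = 8.842
Contaminant velocity v_c = v/R = 0.3132/8.842 = 0.03543 m/d
L = 1.65 km = 1650 m
t = L/v_c = 1650/0.03543 = 46570 d
   = 46570/365 = 128 yr

128 years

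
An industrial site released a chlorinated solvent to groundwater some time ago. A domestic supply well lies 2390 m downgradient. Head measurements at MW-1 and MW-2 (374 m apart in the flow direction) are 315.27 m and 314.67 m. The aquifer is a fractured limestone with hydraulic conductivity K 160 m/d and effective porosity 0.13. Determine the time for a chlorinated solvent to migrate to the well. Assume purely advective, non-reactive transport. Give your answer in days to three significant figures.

1210 days

Hydraulic gradient i = (315.27 − 314.67) / 374 = 0.60 / 374 = 0.001604
Specific discharge q = 160 × 0.001604 = 0.2567 m/d
Seepage velocity v = q / n = 0.2567 / 0.13 = 1.974 m/d
t = L / v = 2390 / 1.974 = 1210 d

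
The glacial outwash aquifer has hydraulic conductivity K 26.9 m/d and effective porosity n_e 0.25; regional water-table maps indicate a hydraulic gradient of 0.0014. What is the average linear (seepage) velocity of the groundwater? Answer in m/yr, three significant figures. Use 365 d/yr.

Darcy flux q = K·i = 26.9 × 0.0014 = 0.03766 m/d
Average linear velocity = 0.03766 / 0.25 = 0.1506 m/d
   = 0.1506 × 365 = 55.0 m/yr

55.0 m/yr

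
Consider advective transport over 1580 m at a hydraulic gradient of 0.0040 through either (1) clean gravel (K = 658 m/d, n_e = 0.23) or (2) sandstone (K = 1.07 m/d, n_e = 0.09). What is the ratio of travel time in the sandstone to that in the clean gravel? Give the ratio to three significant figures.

241

Unit 1 (clean gravel): v = 658×0.0040/0.23 = 11.44 m/d, t = 1580/11.44 = 138.1 d
Unit 2 (sandstone): v = 1.07×0.0040/0.09 = 0.04756 m/d, t = 1580/0.04756 = 33220 d
t(sandstone) / t(clean gravel) = 33220/138.1 = 241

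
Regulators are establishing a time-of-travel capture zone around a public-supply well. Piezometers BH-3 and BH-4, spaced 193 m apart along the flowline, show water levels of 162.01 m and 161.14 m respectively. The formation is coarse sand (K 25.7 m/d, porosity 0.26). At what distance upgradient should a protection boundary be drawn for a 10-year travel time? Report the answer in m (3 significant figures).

Hydraulic gradient i = (162.01 − 161.14) / 193 = 0.87 / 193 = 0.004508
q = Ki = 25.7 × 0.004508 = 0.1158 m/d
Seepage velocity v = q / n = 0.1158 / 0.26 = 0.4456 m/d
T = 10 yr × 365 = 3650 d
L = v × T = 0.4456 × 3650 = 1626 m

1630 m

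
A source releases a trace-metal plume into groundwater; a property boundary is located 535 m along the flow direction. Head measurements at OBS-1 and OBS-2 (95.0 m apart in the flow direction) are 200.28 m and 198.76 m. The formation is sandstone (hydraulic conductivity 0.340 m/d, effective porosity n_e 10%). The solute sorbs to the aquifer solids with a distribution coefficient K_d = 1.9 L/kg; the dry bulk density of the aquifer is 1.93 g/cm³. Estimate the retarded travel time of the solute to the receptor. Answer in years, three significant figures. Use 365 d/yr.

1010 years

Hydraulic gradient i = (200.28 − 198.76) / 95.0 = 1.52 / 95.0 = 0.01600
Specific discharge q = 0.340 × 0.01600 = 0.005440 m/d
Seepage velocity v = q / n = 0.005440 / 0.10 = 0.05440 m/d
Retardation R = 1 + ρ_b·K_d/n = 1 + 1.93×1.9/0.10 = 37.67
Contaminant velocity v_c = v/R = 0.05440/37.67 = 0.001444 m/d
t = L/v_c = 535/0.001444 = 370500 d
   = 370500/365 = 1010 yr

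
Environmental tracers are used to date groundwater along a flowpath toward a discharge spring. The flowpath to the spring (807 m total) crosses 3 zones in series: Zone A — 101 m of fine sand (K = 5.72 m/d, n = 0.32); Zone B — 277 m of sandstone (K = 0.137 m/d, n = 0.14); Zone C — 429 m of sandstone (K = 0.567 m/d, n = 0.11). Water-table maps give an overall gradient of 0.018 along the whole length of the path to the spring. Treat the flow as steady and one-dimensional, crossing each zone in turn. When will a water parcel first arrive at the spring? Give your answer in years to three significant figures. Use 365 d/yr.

62.4 years

For zones in series the flux q is common to all zones; the equivalent conductivity is the harmonic (thickness-weighted) mean, K_eq = L_total / Σ(L_j/K_j).
Σ(L/K) = 101/5.72 + 277/0.137 + 429/0.567 = 17.66 + 2022 + 756.6 = 2796 d
K_eq = L_total / Σ(L/K) = 807 / 2796 = 0.2886 m/d
q = K_eq · i = 0.2886 × 0.018 = 0.005195 m/d (same in every zone)
Zone A: v = q/n = 0.005195/0.32 = 0.01623 m/d → t_A = 101/0.01623 = 6221 d
Zone B: v = q/n = 0.005195/0.14 = 0.03711 m/d → t_B = 277/0.03711 = 7465 d
Zone C: v = q/n = 0.005195/0.11 = 0.04723 m/d → t_C = 429/0.04723 = 9084 d
Total t = 6221 + 7465 + 9084 = 22770 d
   = 22770 / 365 = 62.4 yr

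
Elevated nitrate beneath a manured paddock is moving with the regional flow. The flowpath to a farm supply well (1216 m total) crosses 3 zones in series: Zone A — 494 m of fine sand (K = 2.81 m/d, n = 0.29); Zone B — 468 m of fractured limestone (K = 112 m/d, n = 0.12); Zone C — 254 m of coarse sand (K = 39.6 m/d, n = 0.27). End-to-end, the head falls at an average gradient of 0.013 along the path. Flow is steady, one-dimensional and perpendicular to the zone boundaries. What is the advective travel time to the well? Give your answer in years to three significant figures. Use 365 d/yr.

For zones in series the flux q is common to all zones; the equivalent conductivity is the harmonic (thickness-weighted) mean, K_eq = L_total / Σ(L_j/K_j).
Σ(L/K) = 494/2.81 + 468/112 + 254/39.6 = 175.8 + 4.179 + 6.414 = 186.4 d
K_eq = L_total / Σ(L/K) = 1216 / 186.4 = 6.524 m/d
q = K_eq · i = 6.524 × 0.013 = 0.08481 m/d (same in every zone)
Zone A: v = q/n = 0.08481/0.29 = 0.2924 m/d → t_A = 494/0.2924 = 1689 d
Zone B: v = q/n = 0.08481/0.12 = 0.7067 m/d → t_B = 468/0.7067 = 662.2 d
Zone C: v = q/n = 0.08481/0.27 = 0.3141 m/d → t_C = 254/0.3141 = 808.6 d
Total t = 1689 + 662.2 + 808.6 = 3160 d
   = 3160 / 365 = 8.66 yr

8.66 years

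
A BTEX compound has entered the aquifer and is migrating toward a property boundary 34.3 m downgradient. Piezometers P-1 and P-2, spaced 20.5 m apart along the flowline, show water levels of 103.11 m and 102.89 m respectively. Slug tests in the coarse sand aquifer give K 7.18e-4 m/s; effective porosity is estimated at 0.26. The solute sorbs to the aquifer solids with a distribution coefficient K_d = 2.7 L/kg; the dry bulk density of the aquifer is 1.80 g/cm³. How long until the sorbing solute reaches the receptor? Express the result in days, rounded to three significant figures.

Hydraulic gradient i = (103.11 − 102.89) / 20.5 = 0.22 / 20.5 = 0.01073
K = 7.18e-4 m/s × 86400 s/d = 62.04 m/d
Specific discharge q = 62.04 × 0.01073 = 0.6657 m/d
v_s = q/n_e = 0.6657/0.26 = 2.561 m/d
Retardation R = 1 + ρ_b·K_d/n = 1 + 1.80×2.7/0.26 = 19.69
Contaminant velocity v_c = v/R = 2.561/19.69 = 0.1300 m/d
t = L/v_c = 34.3/0.1300 = 263.8 d

264 days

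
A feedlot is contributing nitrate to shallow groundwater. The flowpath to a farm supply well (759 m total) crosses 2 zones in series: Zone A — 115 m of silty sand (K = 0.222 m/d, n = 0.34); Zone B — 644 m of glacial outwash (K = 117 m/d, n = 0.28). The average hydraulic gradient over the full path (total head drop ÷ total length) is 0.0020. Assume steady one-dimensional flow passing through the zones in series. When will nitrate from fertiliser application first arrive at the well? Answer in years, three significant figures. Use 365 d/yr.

Steady 1-D flow in series ⇒ the Darcy flux q is identical in every zone and the zone head losses add (resistances L/K in series).
Σ(L/K) = 115/0.222 + 644/117 = 518.0 + 5.504 = 523.5 d
K_eq = L_total / Σ(L/K) = 759 / 523.5 = 1.450 m/d
q = K_eq · i = 1.450 × 0.0020 = 0.002900 m/d (same in every zone)
Zone A: v = q/n = 0.002900/0.34 = 0.008528 m/d → t_A = 115/0.008528 = 13480 d
Zone B: v = q/n = 0.002900/0.28 = 0.01036 m/d → t_B = 644/0.01036 = 62190 d
Total t = 13480 + 62190 = 75670 d
   = 75670 / 365 = 207 yr

207 years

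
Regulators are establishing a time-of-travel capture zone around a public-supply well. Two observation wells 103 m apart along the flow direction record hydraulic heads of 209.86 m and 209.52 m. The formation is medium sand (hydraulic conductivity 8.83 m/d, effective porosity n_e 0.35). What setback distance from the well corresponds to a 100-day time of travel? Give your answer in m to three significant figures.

Hydraulic gradient i = (209.86 − 209.52) / 103 = 0.34 / 103 = 0.003301
Specific discharge q = 8.83 × 0.003301 = 0.02915 m/d
v_s = q/n_e = 0.02915/0.35 = 0.08328 m/d
L = v × T = 0.08328 × 100 = 8.328 m

8.33 m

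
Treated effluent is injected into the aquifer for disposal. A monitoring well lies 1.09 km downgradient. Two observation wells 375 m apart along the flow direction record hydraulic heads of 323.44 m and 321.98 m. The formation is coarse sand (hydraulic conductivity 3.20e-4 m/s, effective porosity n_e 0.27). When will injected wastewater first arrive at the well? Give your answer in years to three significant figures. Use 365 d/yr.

7.49 years

Hydraulic gradient i = (323.44 − 321.98) / 375 = 1.46 / 375 = 0.003893
K = 3.20e-4 m/s × 86400 s/d = 27.65 m/d
Specific discharge q = 27.65 × 0.003893 = 0.1076 m/d
v_s = q/n_e = 0.1076/0.27 = 0.3987 m/d
L = 1.09 km = 1090 m
t = L / v = 1090 / 0.3987 = 2734 d
   = 2734 / 365 = 7.49 yr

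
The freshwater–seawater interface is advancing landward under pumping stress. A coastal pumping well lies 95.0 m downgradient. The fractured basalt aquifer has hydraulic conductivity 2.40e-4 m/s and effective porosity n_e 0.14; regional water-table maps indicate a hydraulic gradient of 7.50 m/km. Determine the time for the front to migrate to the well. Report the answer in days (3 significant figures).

85.5 days

K = 2.40e-4 m/s × 86400 s/d = 20.74 m/d
Darcy flux q = K·i = 20.74 × 0.0075 = 0.1555 m/d
Average linear velocity = 0.1555 / 0.14 = 1.111 m/d
t = L / v = 95.0 / 1.111 = 85.52 d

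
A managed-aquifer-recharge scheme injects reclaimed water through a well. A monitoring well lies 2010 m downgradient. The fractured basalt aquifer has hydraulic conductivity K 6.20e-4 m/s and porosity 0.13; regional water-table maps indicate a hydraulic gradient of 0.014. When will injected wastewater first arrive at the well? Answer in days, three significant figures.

K = 6.20e-4 m/s × 86400 s/d = 53.57 m/d
Specific discharge q = 53.57 × 0.014 = 0.7500 m/d
Seepage velocity v = q / n = 0.7500 / 0.13 = 5.769 m/d
t = L / v = 2010 / 5.769 = 348.4 d

348 days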